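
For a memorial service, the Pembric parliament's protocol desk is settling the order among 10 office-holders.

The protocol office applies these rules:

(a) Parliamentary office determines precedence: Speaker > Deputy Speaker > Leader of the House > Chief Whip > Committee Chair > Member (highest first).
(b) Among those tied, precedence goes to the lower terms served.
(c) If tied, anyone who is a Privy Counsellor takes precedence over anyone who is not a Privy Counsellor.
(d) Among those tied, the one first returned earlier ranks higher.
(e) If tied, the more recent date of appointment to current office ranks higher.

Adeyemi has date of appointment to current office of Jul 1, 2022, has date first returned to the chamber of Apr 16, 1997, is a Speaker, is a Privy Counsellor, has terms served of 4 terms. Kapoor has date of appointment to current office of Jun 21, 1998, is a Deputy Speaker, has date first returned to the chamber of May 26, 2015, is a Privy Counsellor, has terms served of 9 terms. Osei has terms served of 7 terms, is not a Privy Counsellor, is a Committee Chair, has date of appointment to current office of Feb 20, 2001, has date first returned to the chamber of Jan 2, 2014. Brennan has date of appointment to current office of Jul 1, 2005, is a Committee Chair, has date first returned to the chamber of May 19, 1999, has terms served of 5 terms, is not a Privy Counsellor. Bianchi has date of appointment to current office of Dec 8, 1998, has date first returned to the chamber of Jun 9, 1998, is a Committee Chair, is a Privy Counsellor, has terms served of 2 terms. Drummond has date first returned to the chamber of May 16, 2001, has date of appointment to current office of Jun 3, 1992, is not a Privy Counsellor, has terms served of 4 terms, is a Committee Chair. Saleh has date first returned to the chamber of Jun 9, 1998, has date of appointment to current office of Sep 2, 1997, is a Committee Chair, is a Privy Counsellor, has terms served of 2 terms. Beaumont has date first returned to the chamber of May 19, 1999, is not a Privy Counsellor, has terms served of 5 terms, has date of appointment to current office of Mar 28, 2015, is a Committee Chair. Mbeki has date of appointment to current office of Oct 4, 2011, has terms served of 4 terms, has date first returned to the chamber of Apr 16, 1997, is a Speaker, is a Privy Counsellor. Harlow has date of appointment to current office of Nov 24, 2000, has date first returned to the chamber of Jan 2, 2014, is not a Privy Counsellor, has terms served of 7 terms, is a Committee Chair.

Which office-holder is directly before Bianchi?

By parliamentary office: Adeyemi and Mbeki (Speaker); then Kapoor (Deputy Speaker); then Bianchi, Saleh, Drummond, Beaumont, Brennan, Osei and Harlow (Committee Chair).
Adeyemi and Mbeki both have terms served 4 terms, so the next rule applies.
Adeyemi and Mbeki are each a Privy Counsellor, so the next rule applies.
Adeyemi and Mbeki both have date first returned to the chamber Apr 16, 1997, so the next rule applies.
Among Adeyemi and Mbeki, by date of appointment to current office (later first): Adeyemi (Jul 1, 2022) before Mbeki (Oct 4, 2011).
Among Bianchi, Saleh, Drummond, Beaumont, Brennan, Osei and Harlow, by terms served (lower first): Bianchi and Saleh (2 terms) before Drummond (4 terms) before Beaumont and Brennan (5 terms) before Osei and Harlow (7 terms).
Bianchi and Saleh are each a Privy Counsellor, so the next rule applies.
Bianchi and Saleh both have date first returned to the chamber Jun 9, 1998, so the next rule applies.
Among Bianchi and Saleh, by date of appointment to current office (later first): Bianchi (Dec 8, 1998) before Saleh (Sep 2, 1997).
Beaumont and Brennan are each not a Privy Counsellor, so the next rule applies.
Beaumont and Brennan both have date first returned to the chamber May 19, 1999, so the next rule applies.
Among Beaumont and Brennan, by date of appointment to current office (later first): Beaumont (Mar 28, 2015) before Brennan (Jul 1, 2005).
Osei and Harlow are each not a Privy Counsellor, so the next rule applies.
Osei and Harlow both have date first returned to the chamber Jan 2, 2014, so the next rule applies.
Among Osei and Harlow, by date of appointment to current office (later first): Osei (Feb 20, 2001) before Harlow (Nov 24, 2000).
Order: Adeyemi, Mbeki, Kapoor, Bianchi, Saleh, Drummond, Beaumont, Brennan, Osei, Harlow.

Kapoor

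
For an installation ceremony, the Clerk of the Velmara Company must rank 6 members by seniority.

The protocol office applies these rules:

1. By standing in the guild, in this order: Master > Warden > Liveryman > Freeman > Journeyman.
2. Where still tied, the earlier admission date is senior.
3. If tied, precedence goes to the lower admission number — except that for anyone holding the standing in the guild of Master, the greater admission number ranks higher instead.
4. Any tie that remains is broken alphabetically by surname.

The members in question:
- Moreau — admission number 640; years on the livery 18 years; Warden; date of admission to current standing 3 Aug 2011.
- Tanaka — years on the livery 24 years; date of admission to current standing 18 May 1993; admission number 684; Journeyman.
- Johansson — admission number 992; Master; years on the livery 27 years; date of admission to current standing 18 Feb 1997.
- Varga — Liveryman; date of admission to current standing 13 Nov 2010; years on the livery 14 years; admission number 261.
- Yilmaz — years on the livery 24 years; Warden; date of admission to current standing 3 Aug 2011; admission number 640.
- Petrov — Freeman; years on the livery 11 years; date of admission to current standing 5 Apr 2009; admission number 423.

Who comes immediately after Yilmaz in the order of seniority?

Varga

By standing in the guild: Johansson (Master); then Moreau and Yilmaz (Warden); then Varga (Liveryman); then Petrov (Freeman); then Tanaka (Journeyman).
Moreau and Yilmaz both have date of admission to current standing 3 Aug 2011, so the next rule applies.
Moreau and Yilmaz both have admission number 640, so the next rule applies.
Among Moreau and Yilmaz, alphabetically by surname: Moreau before Yilmaz.
Order: Johansson, Moreau, Yilmaz, Varga, Petrov, Tanaka.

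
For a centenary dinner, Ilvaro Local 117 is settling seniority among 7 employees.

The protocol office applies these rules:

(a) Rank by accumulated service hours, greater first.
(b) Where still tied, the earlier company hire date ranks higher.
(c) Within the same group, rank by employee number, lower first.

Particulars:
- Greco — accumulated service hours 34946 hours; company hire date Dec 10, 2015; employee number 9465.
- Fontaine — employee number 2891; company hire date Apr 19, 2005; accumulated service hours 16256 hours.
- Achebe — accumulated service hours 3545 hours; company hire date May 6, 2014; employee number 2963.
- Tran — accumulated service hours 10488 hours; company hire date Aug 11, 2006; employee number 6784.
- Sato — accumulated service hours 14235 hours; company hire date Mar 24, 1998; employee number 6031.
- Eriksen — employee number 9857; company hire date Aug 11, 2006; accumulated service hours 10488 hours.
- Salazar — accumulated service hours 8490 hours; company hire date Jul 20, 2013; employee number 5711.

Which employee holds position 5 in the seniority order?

Eriksen

By accumulated service hours (higher first): Greco (34946 hours); then Fontaine (16256 hours); then Sato (14235 hours); then Tran and Eriksen (both 10488 hours); then Salazar (8490 hours); then Achebe (3545 hours).
Tran and Eriksen both have company hire date Aug 11, 2006, so the next rule applies.
Among Tran and Eriksen, by employee number (lower first): Tran (6784) before Eriksen (9857).
Order: Greco, Fontaine, Sato, Tran, Eriksen, Salazar, Achebe.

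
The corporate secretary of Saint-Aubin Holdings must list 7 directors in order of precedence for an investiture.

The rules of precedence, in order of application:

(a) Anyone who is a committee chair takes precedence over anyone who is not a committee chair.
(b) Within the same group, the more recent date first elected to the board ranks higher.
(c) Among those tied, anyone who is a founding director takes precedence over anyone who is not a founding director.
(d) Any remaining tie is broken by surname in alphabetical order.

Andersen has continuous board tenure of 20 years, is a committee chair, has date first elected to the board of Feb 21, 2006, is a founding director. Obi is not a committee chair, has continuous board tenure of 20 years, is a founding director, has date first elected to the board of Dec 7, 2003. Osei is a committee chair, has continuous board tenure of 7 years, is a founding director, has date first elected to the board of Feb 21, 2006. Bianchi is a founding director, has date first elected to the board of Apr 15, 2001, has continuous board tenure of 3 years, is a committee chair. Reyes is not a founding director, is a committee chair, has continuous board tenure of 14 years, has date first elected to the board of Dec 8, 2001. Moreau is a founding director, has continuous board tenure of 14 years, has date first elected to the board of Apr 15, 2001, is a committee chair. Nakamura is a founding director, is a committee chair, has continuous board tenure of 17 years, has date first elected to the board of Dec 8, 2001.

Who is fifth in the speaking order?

Bianchi

By the first rule: Andersen, Osei, Nakamura, Reyes, Bianchi and Moreau (each a committee chair); then Obi (not a committee chair).
Among Andersen, Osei, Nakamura, Reyes, Bianchi and Moreau, by date first elected to the board (later first): Andersen and Osei (Feb 21, 2006) before Nakamura and Reyes (Dec 8, 2001) before Bianchi and Moreau (Apr 15, 2001).
Andersen and Osei are each a founding director, so the next rule applies.
Among Andersen and Osei, alphabetically by surname: Andersen before Osei.
Among Nakamura and Reyes, a founding director before not a founding director: Nakamura (a founding director) before Reyes (not a founding director).
Bianchi and Moreau are each a founding director, so the next rule applies.
Among Bianchi and Moreau, alphabetically by surname: Bianchi before Moreau.
Order: Andersen, Osei, Nakamura, Reyes, Bianchi, Moreau, Obi.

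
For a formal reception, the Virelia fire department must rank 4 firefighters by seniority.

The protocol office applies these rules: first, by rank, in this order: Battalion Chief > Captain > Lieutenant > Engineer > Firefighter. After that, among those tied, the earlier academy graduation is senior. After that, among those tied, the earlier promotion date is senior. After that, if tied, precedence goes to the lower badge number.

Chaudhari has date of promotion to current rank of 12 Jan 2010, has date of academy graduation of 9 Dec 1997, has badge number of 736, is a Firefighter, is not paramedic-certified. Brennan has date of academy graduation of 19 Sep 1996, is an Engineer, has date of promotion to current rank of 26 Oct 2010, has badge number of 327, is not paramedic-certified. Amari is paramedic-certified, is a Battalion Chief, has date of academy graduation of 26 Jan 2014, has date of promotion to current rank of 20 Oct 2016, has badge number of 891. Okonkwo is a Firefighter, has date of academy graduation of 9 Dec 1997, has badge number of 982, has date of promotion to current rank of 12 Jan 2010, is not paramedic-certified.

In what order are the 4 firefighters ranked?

By rank: Amari (Battalion Chief); then Brennan (Engineer); then Chaudhari and Okonkwo (Firefighter).
Chaudhari and Okonkwo both have date of academy graduation 9 Dec 1997, so the next rule applies.
Chaudhari and Okonkwo both have date of promotion to current rank 12 Jan 2010, so the next rule applies.
Among Chaudhari and Okonkwo, by badge number (lower first): Chaudhari (736) before Okonkwo (982).
Full order: Amari, Brennan, Chaudhari, Okonkwo.

Amari, Brennan, Chaudhari, Okonkwo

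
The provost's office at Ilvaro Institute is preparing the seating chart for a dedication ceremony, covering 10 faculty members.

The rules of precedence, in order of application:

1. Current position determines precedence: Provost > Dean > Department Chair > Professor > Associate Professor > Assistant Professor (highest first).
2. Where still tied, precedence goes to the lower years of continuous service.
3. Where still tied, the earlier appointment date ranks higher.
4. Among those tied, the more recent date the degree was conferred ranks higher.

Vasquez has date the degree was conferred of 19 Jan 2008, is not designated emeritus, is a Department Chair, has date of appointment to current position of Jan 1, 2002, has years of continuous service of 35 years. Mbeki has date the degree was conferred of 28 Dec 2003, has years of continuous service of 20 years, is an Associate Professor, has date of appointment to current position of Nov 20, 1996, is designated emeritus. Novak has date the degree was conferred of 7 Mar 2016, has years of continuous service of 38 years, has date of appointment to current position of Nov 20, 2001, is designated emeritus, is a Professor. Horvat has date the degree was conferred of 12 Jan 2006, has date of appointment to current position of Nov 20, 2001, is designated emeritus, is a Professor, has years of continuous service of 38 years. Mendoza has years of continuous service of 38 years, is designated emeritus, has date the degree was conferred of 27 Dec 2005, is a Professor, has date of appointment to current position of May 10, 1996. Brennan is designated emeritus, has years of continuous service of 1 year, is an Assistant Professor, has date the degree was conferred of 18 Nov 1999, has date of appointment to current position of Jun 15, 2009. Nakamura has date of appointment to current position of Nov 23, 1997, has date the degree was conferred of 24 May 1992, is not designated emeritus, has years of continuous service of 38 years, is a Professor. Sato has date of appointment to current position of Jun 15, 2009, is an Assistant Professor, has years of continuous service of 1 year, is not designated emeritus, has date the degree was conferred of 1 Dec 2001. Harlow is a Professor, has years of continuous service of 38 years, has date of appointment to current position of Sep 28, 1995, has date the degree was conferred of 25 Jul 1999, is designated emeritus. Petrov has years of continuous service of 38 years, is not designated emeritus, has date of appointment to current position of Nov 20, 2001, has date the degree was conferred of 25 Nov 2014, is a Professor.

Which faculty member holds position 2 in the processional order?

Harlow

By current position: Vasquez (Department Chair); then Harlow, Mendoza, Nakamura, Novak, Petrov and Horvat (Professor); then Mbeki (Associate Professor); then Sato and Brennan (Assistant Professor).
Harlow, Mendoza, Nakamura, Novak, Petrov and Horvat all have years of continuous service 38 years, so the next rule applies.
Among Harlow, Mendoza, Nakamura, Novak, Petrov and Horvat, by date of appointment to current position (earlier first): Harlow (Sep 28, 1995) before Mendoza (May 10, 1996) before Nakamura (Nov 23, 1997) before Novak, Petrov and Horvat (Nov 20, 2001).
Among Novak, Petrov and Horvat, by date the degree was conferred (later first): Novak (7 Mar 2016) before Petrov (25 Nov 2014) before Horvat (12 Jan 2006).
Sato and Brennan both have years of continuous service 1 year, so the next rule applies.
Sato and Brennan both have date of appointment to current position Jun 15, 2009, so the next rule applies.
Among Sato and Brennan, by date the degree was conferred (later first): Sato (1 Dec 2001) before Brennan (18 Nov 1999).
Order: Vasquez, Harlow, Mendoza, Nakamura, Novak, Petrov, Horvat, Mbeki, Sato, Brennan.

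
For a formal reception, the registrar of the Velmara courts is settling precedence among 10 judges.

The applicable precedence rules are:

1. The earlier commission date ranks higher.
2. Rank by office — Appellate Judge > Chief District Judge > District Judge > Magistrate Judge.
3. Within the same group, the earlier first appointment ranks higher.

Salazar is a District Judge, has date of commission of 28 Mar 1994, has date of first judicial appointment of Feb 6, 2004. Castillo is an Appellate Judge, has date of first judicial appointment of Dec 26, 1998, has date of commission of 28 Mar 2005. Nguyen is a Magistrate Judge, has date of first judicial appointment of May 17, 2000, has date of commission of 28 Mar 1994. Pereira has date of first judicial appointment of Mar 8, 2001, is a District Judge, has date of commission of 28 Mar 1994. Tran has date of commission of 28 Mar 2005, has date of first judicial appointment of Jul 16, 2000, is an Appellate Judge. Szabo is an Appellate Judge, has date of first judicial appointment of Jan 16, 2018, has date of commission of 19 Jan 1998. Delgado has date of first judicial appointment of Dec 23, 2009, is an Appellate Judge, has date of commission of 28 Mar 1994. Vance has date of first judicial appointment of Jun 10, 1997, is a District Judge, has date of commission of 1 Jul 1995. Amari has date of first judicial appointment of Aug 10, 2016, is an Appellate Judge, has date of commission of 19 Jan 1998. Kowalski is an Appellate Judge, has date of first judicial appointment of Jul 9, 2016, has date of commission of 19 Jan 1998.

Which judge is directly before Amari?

Kowalski

By date of commission (earlier first): Delgado, Pereira, Salazar and Nguyen (each 28 Mar 1994); then Vance (1 Jul 1995); then Kowalski, Amari and Szabo (each 19 Jan 1998); then Castillo and Tran (both 28 Mar 2005).
Among Delgado, Pereira, Salazar and Nguyen, by office: Delgado (Appellate Judge) before Pereira and Salazar (District Judge) before Nguyen (Magistrate Judge).
Among Pereira and Salazar, by date of first judicial appointment (earlier first): Pereira (Mar 8, 2001) before Salazar (Feb 6, 2004).
Kowalski, Amari and Szabo are each Appellate Judge, so the next rule applies.
Among Kowalski, Amari and Szabo, by date of first judicial appointment (earlier first): Kowalski (Jul 9, 2016) before Amari (Aug 10, 2016) before Szabo (Jan 16, 2018).
Castillo and Tran are each Appellate Judge, so the next rule applies.
Among Castillo and Tran, by date of first judicial appointment (earlier first): Castillo (Dec 26, 1998) before Tran (Jul 16, 2000).
Order: Delgado, Pereira, Salazar, Nguyen, Vance, Kowalski, Amari, Szabo, Castillo, Tran.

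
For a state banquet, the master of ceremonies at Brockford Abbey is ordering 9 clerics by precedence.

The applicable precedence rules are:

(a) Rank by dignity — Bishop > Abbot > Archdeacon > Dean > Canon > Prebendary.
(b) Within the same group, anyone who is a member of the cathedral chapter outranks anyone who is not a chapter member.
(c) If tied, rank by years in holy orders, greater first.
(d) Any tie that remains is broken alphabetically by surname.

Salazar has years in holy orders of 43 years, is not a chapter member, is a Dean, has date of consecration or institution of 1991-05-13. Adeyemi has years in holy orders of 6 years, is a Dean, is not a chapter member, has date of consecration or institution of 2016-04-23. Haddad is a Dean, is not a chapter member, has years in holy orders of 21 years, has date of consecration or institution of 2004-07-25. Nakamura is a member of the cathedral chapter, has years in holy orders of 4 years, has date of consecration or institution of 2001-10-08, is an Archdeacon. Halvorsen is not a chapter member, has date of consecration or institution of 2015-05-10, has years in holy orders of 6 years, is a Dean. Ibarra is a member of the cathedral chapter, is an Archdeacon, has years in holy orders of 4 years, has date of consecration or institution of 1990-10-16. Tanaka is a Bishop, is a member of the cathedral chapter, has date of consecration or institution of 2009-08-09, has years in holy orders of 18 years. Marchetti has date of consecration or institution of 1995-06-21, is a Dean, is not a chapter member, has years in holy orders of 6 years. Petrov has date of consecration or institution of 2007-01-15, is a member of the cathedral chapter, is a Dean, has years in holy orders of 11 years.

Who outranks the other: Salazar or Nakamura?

By dignity: Tanaka (Bishop); then Ibarra and Nakamura (Archdeacon); then Petrov, Salazar, Haddad, Adeyemi, Halvorsen and Marchetti (Dean).
Ibarra and Nakamura are each a member of the cathedral chapter, so the next rule applies.
Ibarra and Nakamura both have years in holy orders 4 years, so the next rule applies.
Among Ibarra and Nakamura, alphabetically by surname: Ibarra before Nakamura.
Among Petrov, Salazar, Haddad, Adeyemi, Halvorsen and Marchetti, a member of the cathedral chapter before not a chapter member: Petrov (a member of the cathedral chapter) before Salazar, Haddad, Adeyemi, Halvorsen and Marchetti (not a chapter member).
Among Salazar, Haddad, Adeyemi, Halvorsen and Marchetti, by years in holy orders (higher first): Salazar (43 years) before Haddad (21 years) before Adeyemi, Halvorsen and Marchetti (6 years).
Among Adeyemi, Halvorsen and Marchetti, alphabetically by surname: Adeyemi before Halvorsen before Marchetti.
So Nakamura takes precedence.

Nakamura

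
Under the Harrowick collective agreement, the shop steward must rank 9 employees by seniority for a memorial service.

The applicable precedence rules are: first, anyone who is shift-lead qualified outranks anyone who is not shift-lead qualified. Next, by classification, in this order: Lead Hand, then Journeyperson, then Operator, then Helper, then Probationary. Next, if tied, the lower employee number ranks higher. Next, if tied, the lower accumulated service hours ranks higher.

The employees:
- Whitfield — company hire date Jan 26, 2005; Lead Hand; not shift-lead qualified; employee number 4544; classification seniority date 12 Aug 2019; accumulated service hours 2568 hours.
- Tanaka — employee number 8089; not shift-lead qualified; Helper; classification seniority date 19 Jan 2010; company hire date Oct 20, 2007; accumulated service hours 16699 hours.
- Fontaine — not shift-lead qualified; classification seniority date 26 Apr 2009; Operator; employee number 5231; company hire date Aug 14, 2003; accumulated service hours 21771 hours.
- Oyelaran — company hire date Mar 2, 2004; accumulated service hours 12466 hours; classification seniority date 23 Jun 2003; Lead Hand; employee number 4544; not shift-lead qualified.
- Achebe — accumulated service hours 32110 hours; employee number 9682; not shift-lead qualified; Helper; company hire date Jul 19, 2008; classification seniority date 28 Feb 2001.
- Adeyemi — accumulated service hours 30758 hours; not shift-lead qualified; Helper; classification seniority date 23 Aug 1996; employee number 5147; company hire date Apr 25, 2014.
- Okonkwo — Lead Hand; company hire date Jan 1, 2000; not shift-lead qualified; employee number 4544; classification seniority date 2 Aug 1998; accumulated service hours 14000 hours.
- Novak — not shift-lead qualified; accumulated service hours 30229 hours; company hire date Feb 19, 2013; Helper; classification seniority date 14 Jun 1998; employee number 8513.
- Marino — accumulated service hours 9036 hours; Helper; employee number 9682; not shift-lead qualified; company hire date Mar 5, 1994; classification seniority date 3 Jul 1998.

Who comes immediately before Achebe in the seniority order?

By the first rule: Whitfield, Oyelaran, Okonkwo, Fontaine, Adeyemi, Tanaka, Novak, Marino and Achebe (each not shift-lead qualified).
Among Whitfield, Oyelaran, Okonkwo, Fontaine, Adeyemi, Tanaka, Novak, Marino and Achebe, by classification: Whitfield, Oyelaran and Okonkwo (Lead Hand) before Fontaine (Operator) before Adeyemi, Tanaka, Novak, Marino and Achebe (Helper).
Whitfield, Oyelaran and Okonkwo all have employee number 4544, so the next rule applies.
Among Whitfield, Oyelaran and Okonkwo, by accumulated service hours (lower first): Whitfield (2568 hours) before Oyelaran (12466 hours) before Okonkwo (14000 hours).
Among Adeyemi, Tanaka, Novak, Marino and Achebe, by employee number (lower first): Adeyemi (5147) before Tanaka (8089) before Novak (8513) before Marino and Achebe (9682).
Among Marino and Achebe, by accumulated service hours (lower first): Marino (9036 hours) before Achebe (32110 hours).
Order: Whitfield, Oyelaran, Okonkwo, Fontaine, Adeyemi, Tanaka, Novak, Marino, Achebe.

Marino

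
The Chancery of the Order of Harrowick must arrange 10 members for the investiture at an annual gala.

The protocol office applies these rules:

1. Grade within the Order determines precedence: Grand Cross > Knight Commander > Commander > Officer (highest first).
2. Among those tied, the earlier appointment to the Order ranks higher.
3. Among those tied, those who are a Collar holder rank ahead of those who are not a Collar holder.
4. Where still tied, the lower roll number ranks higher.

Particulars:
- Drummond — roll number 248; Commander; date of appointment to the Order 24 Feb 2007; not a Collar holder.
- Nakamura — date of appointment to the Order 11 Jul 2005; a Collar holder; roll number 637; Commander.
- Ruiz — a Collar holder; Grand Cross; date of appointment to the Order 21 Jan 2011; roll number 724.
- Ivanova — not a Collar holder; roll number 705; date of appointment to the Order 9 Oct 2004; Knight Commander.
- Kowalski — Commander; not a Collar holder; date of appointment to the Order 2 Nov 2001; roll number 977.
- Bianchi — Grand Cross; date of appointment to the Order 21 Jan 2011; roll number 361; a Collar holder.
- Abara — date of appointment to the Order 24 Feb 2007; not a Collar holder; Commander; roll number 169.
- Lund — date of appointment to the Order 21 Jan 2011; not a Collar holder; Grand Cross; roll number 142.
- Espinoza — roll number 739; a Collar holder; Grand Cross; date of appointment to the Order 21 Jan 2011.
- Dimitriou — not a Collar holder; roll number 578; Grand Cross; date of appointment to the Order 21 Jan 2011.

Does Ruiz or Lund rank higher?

Ruiz

By grade within the Order: Bianchi, Ruiz, Espinoza, Lund and Dimitriou (Grand Cross); then Ivanova (Knight Commander); then Kowalski, Nakamura, Abara and Drummond (Commander).
Bianchi, Ruiz, Espinoza, Lund and Dimitriou all have date of appointment to the Order 21 Jan 2011, so the next rule applies.
Among Bianchi, Ruiz, Espinoza, Lund and Dimitriou, a Collar holder before not a Collar holder: Bianchi, Ruiz and Espinoza (a Collar holder) before Lund and Dimitriou (not a Collar holder).
Among Bianchi, Ruiz and Espinoza, by roll number (lower first): Bianchi (361) before Ruiz (724) before Espinoza (739).
Among Lund and Dimitriou, by roll number (lower first): Lund (142) before Dimitriou (578).
Among Kowalski, Nakamura, Abara and Drummond, by date of appointment to the Order (earlier first): Kowalski (2 Nov 2001) before Nakamura (11 Jul 2005) before Abara and Drummond (24 Feb 2007).
Abara and Drummond are each not a Collar holder, so the next rule applies.
Among Abara and Drummond, by roll number (lower first): Abara (169) before Drummond (248).
So Ruiz takes precedence.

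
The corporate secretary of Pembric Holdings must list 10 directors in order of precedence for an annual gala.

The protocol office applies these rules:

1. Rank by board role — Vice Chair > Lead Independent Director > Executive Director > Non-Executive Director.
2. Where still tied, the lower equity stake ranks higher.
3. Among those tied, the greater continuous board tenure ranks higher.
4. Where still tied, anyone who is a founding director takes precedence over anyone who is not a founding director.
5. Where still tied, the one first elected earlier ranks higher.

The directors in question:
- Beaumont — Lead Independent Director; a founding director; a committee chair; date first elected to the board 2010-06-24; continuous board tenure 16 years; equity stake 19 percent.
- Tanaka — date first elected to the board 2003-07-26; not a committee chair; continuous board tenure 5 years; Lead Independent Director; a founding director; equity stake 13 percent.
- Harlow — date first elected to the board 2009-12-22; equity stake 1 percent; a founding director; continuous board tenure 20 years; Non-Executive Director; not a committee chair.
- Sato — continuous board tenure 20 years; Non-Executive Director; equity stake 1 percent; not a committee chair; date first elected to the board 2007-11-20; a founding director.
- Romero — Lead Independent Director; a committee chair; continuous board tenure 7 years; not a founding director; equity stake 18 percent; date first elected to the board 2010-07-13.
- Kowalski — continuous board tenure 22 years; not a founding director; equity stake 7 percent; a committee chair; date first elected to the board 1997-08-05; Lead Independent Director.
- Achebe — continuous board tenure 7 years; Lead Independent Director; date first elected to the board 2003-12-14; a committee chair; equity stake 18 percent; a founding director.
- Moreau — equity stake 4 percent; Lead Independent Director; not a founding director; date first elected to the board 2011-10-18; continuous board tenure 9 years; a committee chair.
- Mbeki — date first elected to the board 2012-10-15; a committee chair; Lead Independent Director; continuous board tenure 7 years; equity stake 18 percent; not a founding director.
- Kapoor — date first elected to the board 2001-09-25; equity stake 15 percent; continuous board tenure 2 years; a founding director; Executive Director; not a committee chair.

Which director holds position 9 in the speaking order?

Sato

By board role: Moreau, Kowalski, Tanaka, Achebe, Romero, Mbeki and Beaumont (Lead Independent Director); then Kapoor (Executive Director); then Sato and Harlow (Non-Executive Director).
Among Moreau, Kowalski, Tanaka, Achebe, Romero, Mbeki and Beaumont, by equity stake (lower first): Moreau (4 percent) before Kowalski (7 percent) before Tanaka (13 percent) before Achebe, Romero and Mbeki (18 percent) before Beaumont (19 percent).
Achebe, Romero and Mbeki all have continuous board tenure 7 years, so the next rule applies.
Among Achebe, Romero and Mbeki, a founding director before not a founding director: Achebe (a founding director) before Romero and Mbeki (not a founding director).
Among Romero and Mbeki, by date first elected to the board (earlier first): Romero (2010-07-13) before Mbeki (2012-10-15).
Sato and Harlow both have equity stake 1 percent, so the next rule applies.
Sato and Harlow both have continuous board tenure 20 years, so the next rule applies.
Sato and Harlow are each a founding director, so the next rule applies.
Among Sato and Harlow, by date first elected to the board (earlier first): Sato (2007-11-20) before Harlow (2009-12-22).
Order: Moreau, Kowalski, Tanaka, Achebe, Romero, Mbeki, Beaumont, Kapoor, Sato, Harlow.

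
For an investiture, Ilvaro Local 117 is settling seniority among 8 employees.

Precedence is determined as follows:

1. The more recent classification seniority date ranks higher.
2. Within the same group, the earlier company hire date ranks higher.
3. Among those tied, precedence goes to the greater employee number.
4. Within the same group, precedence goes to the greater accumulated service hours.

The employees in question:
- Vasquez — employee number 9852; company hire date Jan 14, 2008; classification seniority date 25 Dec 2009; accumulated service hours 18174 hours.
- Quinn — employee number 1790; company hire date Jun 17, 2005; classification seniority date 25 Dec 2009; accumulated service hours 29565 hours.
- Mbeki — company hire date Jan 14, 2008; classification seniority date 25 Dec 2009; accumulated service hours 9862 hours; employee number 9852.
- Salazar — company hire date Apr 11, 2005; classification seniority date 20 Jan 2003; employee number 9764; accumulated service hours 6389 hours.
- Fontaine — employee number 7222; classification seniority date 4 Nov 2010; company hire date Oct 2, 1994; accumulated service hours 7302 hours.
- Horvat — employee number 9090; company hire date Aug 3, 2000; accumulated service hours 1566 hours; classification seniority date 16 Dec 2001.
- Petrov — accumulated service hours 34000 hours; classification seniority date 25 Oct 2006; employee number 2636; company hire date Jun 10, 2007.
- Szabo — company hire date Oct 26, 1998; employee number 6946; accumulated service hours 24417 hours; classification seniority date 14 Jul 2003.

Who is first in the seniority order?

By classification seniority date (later first): Fontaine (4 Nov 2010); then Quinn, Vasquez and Mbeki (each 25 Dec 2009); then Petrov (25 Oct 2006); then Szabo (14 Jul 2003); then Salazar (20 Jan 2003); then Horvat (16 Dec 2001).
Among Quinn, Vasquez and Mbeki, by company hire date (earlier first): Quinn (Jun 17, 2005) before Vasquez and Mbeki (Jan 14, 2008).
Vasquez and Mbeki both have employee number 9852, so the next rule applies.
Among Vasquez and Mbeki, by accumulated service hours (higher first): Vasquez (18174 hours) before Mbeki (9862 hours).
Order: Fontaine, Quinn, Vasquez, Mbeki, Petrov, Szabo, Salazar, Horvat.

Fontaine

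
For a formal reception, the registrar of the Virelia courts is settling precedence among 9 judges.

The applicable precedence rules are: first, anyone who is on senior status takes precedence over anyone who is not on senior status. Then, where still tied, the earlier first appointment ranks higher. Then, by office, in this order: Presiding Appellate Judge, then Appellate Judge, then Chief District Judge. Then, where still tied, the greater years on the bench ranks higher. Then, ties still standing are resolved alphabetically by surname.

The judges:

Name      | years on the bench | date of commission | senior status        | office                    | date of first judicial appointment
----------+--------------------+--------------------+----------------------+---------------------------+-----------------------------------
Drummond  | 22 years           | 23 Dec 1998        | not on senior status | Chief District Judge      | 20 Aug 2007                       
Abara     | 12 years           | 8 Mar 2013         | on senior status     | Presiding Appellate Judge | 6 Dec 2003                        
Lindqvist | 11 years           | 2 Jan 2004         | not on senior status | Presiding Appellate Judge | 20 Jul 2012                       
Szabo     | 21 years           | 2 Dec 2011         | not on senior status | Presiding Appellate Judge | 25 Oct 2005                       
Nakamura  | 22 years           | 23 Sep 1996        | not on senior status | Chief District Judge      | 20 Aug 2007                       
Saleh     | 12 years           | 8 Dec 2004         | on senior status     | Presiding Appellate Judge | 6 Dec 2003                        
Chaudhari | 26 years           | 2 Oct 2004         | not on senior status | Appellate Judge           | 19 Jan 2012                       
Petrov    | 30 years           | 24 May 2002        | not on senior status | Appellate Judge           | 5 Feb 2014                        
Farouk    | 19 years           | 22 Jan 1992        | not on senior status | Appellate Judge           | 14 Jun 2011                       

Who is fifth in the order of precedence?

By the first rule: Abara and Saleh (both on senior status); then Szabo, Drummond, Nakamura, Farouk, Chaudhari, Lindqvist and Petrov (each not on senior status).
Abara and Saleh both have date of first judicial appointment 6 Dec 2003, so the next rule applies.
Abara and Saleh are each Presiding Appellate Judge, so the next rule applies.
Abara and Saleh both have years on the bench 12 years, so the next rule applies.
Among Abara and Saleh, alphabetically by surname: Abara before Saleh.
Among Szabo, Drummond, Nakamura, Farouk, Chaudhari, Lindqvist and Petrov, by date of first judicial appointment (earlier first): Szabo (25 Oct 2005) before Drummond and Nakamura (20 Aug 2007) before Farouk (14 Jun 2011) before Chaudhari (19 Jan 2012) before Lindqvist (20 Jul 2012) before Petrov (5 Feb 2014).
Drummond and Nakamura are each Chief District Judge, so the next rule applies.
Drummond and Nakamura both have years on the bench 22 years, so the next rule applies.
Among Drummond and Nakamura, alphabetically by surname: Drummond before Nakamura.
Order: Abara, Saleh, Szabo, Drummond, Nakamura, Farouk, Chaudhari, Lindqvist, Petrov.

Nakamura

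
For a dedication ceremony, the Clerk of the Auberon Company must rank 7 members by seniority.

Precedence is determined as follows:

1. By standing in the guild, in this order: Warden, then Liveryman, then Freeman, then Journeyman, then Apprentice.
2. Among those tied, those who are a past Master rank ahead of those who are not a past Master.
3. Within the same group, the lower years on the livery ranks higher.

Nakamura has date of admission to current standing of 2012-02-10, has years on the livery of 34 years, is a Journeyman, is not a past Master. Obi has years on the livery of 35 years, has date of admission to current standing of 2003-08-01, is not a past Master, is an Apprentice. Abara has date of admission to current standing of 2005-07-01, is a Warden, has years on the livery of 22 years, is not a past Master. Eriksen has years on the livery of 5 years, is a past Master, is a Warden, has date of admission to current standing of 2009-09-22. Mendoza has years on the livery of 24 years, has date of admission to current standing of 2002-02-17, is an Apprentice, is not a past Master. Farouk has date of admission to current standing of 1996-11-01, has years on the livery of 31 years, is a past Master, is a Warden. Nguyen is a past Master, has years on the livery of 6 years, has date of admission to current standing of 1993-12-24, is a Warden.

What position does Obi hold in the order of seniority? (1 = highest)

By standing in the guild: Eriksen, Nguyen, Farouk and Abara (Warden); then Nakamura (Journeyman); then Mendoza and Obi (Apprentice).
Among Eriksen, Nguyen, Farouk and Abara, a past Master before not a past Master: Eriksen, Nguyen and Farouk (a past Master) before Abara (not a past Master).
Among Eriksen, Nguyen and Farouk, by years on the livery (lower first): Eriksen (5 years) before Nguyen (6 years) before Farouk (31 years).
Mendoza and Obi are each not a past Master, so the next rule applies.
Among Mendoza and Obi, by years on the livery (lower first): Mendoza (24 years) before Obi (35 years).
Order: Eriksen, Nguyen, Farouk, Abara, Nakamura, Mendoza, Obi. So position 7.

7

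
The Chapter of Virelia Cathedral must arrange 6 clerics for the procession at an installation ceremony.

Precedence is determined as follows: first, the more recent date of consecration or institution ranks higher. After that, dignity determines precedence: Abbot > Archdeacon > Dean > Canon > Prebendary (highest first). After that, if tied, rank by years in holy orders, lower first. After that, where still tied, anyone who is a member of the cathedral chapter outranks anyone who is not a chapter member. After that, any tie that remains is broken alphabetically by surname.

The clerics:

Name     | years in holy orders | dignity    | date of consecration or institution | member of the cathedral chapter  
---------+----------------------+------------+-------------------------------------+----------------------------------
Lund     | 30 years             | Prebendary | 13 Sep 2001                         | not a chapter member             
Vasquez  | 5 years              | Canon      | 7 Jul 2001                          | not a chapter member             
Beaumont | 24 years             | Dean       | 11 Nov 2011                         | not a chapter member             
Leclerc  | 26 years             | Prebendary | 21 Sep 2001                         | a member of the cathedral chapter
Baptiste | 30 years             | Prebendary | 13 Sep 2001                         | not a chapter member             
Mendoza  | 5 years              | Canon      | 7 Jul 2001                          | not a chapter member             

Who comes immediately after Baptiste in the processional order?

Lund

By date of consecration or institution (later first): Beaumont (11 Nov 2011); then Leclerc (21 Sep 2001); then Baptiste and Lund (both 13 Sep 2001); then Mendoza and Vasquez (both 7 Jul 2001).
Baptiste and Lund are each Prebendary, so the next rule applies.
Baptiste and Lund both have years in holy orders 30 years, so the next rule applies.
Baptiste and Lund are each not a chapter member, so the next rule applies.
Among Baptiste and Lund, alphabetically by surname: Baptiste before Lund.
Mendoza and Vasquez are each Canon, so the next rule applies.
Mendoza and Vasquez both have years in holy orders 5 years, so the next rule applies.
Mendoza and Vasquez are each not a chapter member, so the next rule applies.
Among Mendoza and Vasquez, alphabetically by surname: Mendoza before Vasquez.
Order: Beaumont, Leclerc, Baptiste, Lund, Mendoza, Vasquez.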